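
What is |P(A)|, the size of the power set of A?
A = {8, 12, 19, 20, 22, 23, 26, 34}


Set A = {8, 12, 19, 20, 22, 23, 26, 34}
|A| = 8
The power set P(A) contains all subsets of A.
|P(A)| = 2^|A| = 2^8 = 256

256


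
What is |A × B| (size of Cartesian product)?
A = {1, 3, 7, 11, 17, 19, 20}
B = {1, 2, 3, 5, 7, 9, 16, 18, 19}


Set A = {1, 3, 7, 11, 17, 19, 20} has 7 elements.
Set B = {1, 2, 3, 5, 7, 9, 16, 18, 19} has 9 elements.
|A × B| = |A| × |B| = 7 × 9 = 63

63


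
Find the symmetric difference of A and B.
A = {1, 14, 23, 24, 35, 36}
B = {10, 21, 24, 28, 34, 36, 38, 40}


Set A = {1, 14, 23, 24, 35, 36}
Set B = {10, 21, 24, 28, 34, 36, 38, 40}
A △ B = (A \ B) ∪ (B \ A)
Elements in A but not B: {1, 14, 23, 35}
Elements in B but not A: {10, 21, 28, 34, 38, 40}
A △ B = {1, 10, 14, 21, 23, 28, 34, 35, 38, 40}

{1, 10, 14, 21, 23, 28, 34, 35, 38, 40}


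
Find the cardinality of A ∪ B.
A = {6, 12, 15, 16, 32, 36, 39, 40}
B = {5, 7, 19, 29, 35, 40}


Set A = {6, 12, 15, 16, 32, 36, 39, 40}, |A| = 8
Set B = {5, 7, 19, 29, 35, 40}, |B| = 6
A ∩ B = {40}, |A ∩ B| = 1
|A ∪ B| = |A| + |B| - |A ∩ B| = 8 + 6 - 1 = 13

13


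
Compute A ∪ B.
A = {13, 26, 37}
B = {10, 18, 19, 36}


Set A = {13, 26, 37}
Set B = {10, 18, 19, 36}
A ∪ B includes all elements in either set.
Elements from A: {13, 26, 37}
Elements from B not already included: {10, 18, 19, 36}
A ∪ B = {10, 13, 18, 19, 26, 36, 37}

{10, 13, 18, 19, 26, 36, 37}


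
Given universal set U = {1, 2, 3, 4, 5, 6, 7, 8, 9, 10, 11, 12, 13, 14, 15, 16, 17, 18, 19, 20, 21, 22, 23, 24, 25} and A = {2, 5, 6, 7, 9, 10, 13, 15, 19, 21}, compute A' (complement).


Universal set U = {1, 2, 3, 4, 5, 6, 7, 8, 9, 10, 11, 12, 13, 14, 15, 16, 17, 18, 19, 20, 21, 22, 23, 24, 25}
Set A = {2, 5, 6, 7, 9, 10, 13, 15, 19, 21}
A' = U \ A = elements in U but not in A
Checking each element of U:
1 (not in A, include), 2 (in A, exclude), 3 (not in A, include), 4 (not in A, include), 5 (in A, exclude), 6 (in A, exclude), 7 (in A, exclude), 8 (not in A, include), 9 (in A, exclude), 10 (in A, exclude), 11 (not in A, include), 12 (not in A, include), 13 (in A, exclude), 14 (not in A, include), 15 (in A, exclude), 16 (not in A, include), 17 (not in A, include), 18 (not in A, include), 19 (in A, exclude), 20 (not in A, include), 21 (in A, exclude), 22 (not in A, include), 23 (not in A, include), 24 (not in A, include), 25 (not in A, include)
A' = {1, 3, 4, 8, 11, 12, 14, 16, 17, 18, 20, 22, 23, 24, 25}

{1, 3, 4, 8, 11, 12, 14, 16, 17, 18, 20, 22, 23, 24, 25}


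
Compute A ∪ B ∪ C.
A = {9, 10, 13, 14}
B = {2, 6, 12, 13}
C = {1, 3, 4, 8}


Set A = {9, 10, 13, 14}
Set B = {2, 6, 12, 13}
Set C = {1, 3, 4, 8}
First, A ∪ B = {2, 6, 9, 10, 12, 13, 14}
Then, (A ∪ B) ∪ C = {1, 2, 3, 4, 6, 8, 9, 10, 12, 13, 14}

{1, 2, 3, 4, 6, 8, 9, 10, 12, 13, 14}


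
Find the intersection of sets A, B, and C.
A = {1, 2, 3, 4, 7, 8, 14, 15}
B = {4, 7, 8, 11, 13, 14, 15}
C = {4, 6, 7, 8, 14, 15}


Set A = {1, 2, 3, 4, 7, 8, 14, 15}
Set B = {4, 7, 8, 11, 13, 14, 15}
Set C = {4, 6, 7, 8, 14, 15}
First, A ∩ B = {4, 7, 8, 14, 15}
Then, (A ∩ B) ∩ C = {4, 7, 8, 14, 15}

{4, 7, 8, 14, 15}


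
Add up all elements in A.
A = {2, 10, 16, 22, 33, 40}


Set A = {2, 10, 16, 22, 33, 40}
Sum = 2 + 10 + 16 + 22 + 33 + 40 = 123

123


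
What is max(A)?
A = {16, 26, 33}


Set A = {16, 26, 33}
Elements in ascending order: 16, 26, 33
The largest element is 33.

33


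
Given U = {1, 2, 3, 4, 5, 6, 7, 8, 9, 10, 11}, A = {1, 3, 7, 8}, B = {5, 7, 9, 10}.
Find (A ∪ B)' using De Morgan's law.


U = {1, 2, 3, 4, 5, 6, 7, 8, 9, 10, 11}
A = {1, 3, 7, 8}, B = {5, 7, 9, 10}
A ∪ B = {1, 3, 5, 7, 8, 9, 10}
(A ∪ B)' = U \ (A ∪ B) = {2, 4, 6, 11}
Verification via A' ∩ B': A' = {2, 4, 5, 6, 9, 10, 11}, B' = {1, 2, 3, 4, 6, 8, 11}
A' ∩ B' = {2, 4, 6, 11} ✓

{2, 4, 6, 11}


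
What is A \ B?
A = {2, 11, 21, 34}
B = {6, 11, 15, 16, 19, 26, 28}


Set A = {2, 11, 21, 34}
Set B = {6, 11, 15, 16, 19, 26, 28}
A \ B includes elements in A that are not in B.
Check each element of A:
2 (not in B, keep), 11 (in B, remove), 21 (not in B, keep), 34 (not in B, keep)
A \ B = {2, 21, 34}

{2, 21, 34}


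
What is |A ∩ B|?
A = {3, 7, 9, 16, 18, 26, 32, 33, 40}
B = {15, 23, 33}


Set A = {3, 7, 9, 16, 18, 26, 32, 33, 40}
Set B = {15, 23, 33}
A ∩ B = {33}
|A ∩ B| = 1

1


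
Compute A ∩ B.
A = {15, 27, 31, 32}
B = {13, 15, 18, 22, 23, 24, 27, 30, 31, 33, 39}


Set A = {15, 27, 31, 32}
Set B = {13, 15, 18, 22, 23, 24, 27, 30, 31, 33, 39}
A ∩ B includes only elements in both sets.
Check each element of A against B:
15 ✓, 27 ✓, 31 ✓, 32 ✗
A ∩ B = {15, 27, 31}

{15, 27, 31}


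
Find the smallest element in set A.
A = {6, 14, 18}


Set A = {6, 14, 18}
Elements in ascending order: 6, 14, 18
The smallest element is 6.

6


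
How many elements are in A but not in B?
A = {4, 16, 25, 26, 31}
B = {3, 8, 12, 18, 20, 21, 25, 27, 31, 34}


Set A = {4, 16, 25, 26, 31}
Set B = {3, 8, 12, 18, 20, 21, 25, 27, 31, 34}
A \ B = {4, 16, 26}
|A \ B| = 3

3


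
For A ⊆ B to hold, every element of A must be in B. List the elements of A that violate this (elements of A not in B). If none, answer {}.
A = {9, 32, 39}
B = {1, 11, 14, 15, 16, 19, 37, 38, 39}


Set A = {9, 32, 39}
Set B = {1, 11, 14, 15, 16, 19, 37, 38, 39}
Check each element of A against B:
9 ∉ B (include), 32 ∉ B (include), 39 ∈ B
Elements of A not in B: {9, 32}

{9, 32}


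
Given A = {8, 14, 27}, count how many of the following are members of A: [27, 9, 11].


Set A = {8, 14, 27}
Candidates: [27, 9, 11]
Check each candidate:
27 ∈ A, 9 ∉ A, 11 ∉ A
Count of candidates in A: 1

1


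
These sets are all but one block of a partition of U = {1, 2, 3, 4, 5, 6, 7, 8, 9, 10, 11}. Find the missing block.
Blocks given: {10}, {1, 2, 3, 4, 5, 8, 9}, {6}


U = {1, 2, 3, 4, 5, 6, 7, 8, 9, 10, 11}
Shown blocks: {10}, {1, 2, 3, 4, 5, 8, 9}, {6}
A partition's blocks are pairwise disjoint and cover U, so the missing block = U \ (union of shown blocks).
Union of shown blocks: {1, 2, 3, 4, 5, 6, 8, 9, 10}
Missing block = U \ (union) = {7, 11}

{7, 11}


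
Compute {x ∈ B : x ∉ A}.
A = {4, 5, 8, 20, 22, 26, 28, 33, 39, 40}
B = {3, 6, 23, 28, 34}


Set A = {4, 5, 8, 20, 22, 26, 28, 33, 39, 40}
Set B = {3, 6, 23, 28, 34}
Check each element of B against A:
3 ∉ A (include), 6 ∉ A (include), 23 ∉ A (include), 28 ∈ A, 34 ∉ A (include)
Elements of B not in A: {3, 6, 23, 34}

{3, 6, 23, 34}


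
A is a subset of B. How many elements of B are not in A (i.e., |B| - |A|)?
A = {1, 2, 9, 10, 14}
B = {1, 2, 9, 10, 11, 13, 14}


Set A = {1, 2, 9, 10, 14}, |A| = 5
Set B = {1, 2, 9, 10, 11, 13, 14}, |B| = 7
Since A ⊆ B: B \ A = {11, 13}
|B| - |A| = 7 - 5 = 2

2


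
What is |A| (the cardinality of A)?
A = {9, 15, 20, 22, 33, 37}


Set A = {9, 15, 20, 22, 33, 37}
Listing elements: 9, 15, 20, 22, 33, 37
Counting: 6 elements
|A| = 6

6


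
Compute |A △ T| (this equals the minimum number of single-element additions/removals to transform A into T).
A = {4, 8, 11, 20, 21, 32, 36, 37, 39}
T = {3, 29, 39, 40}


Set A = {4, 8, 11, 20, 21, 32, 36, 37, 39}
Set T = {3, 29, 39, 40}
Elements to remove from A (in A, not in T): {4, 8, 11, 20, 21, 32, 36, 37} → 8 removals
Elements to add to A (in T, not in A): {3, 29, 40} → 3 additions
Total edits = 8 + 3 = 11

11


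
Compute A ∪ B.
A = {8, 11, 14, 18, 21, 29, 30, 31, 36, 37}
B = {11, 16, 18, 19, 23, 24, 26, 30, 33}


Set A = {8, 11, 14, 18, 21, 29, 30, 31, 36, 37}
Set B = {11, 16, 18, 19, 23, 24, 26, 30, 33}
A ∪ B includes all elements in either set.
Elements from A: {8, 11, 14, 18, 21, 29, 30, 31, 36, 37}
Elements from B not already included: {16, 19, 23, 24, 26, 33}
A ∪ B = {8, 11, 14, 16, 18, 19, 21, 23, 24, 26, 29, 30, 31, 33, 36, 37}

{8, 11, 14, 16, 18, 19, 21, 23, 24, 26, 29, 30, 31, 33, 36, 37}


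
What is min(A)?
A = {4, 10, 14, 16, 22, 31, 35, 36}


Set A = {4, 10, 14, 16, 22, 31, 35, 36}
Elements in ascending order: 4, 10, 14, 16, 22, 31, 35, 36
The smallest element is 4.

4


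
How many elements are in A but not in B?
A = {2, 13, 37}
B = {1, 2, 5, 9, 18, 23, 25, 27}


Set A = {2, 13, 37}
Set B = {1, 2, 5, 9, 18, 23, 25, 27}
A \ B = {13, 37}
|A \ B| = 2

2


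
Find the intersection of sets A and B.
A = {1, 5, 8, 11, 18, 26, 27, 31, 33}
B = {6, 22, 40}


Set A = {1, 5, 8, 11, 18, 26, 27, 31, 33}
Set B = {6, 22, 40}
A ∩ B includes only elements in both sets.
Check each element of A against B:
1 ✗, 5 ✗, 8 ✗, 11 ✗, 18 ✗, 26 ✗, 27 ✗, 31 ✗, 33 ✗
A ∩ B = {}

{}


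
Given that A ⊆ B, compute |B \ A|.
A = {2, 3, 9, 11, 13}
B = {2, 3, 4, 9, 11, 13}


Set A = {2, 3, 9, 11, 13}, |A| = 5
Set B = {2, 3, 4, 9, 11, 13}, |B| = 6
Since A ⊆ B: B \ A = {4}
|B| - |A| = 6 - 5 = 1

1


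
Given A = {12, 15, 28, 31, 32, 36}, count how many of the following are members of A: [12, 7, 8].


Set A = {12, 15, 28, 31, 32, 36}
Candidates: [12, 7, 8]
Check each candidate:
12 ∈ A, 7 ∉ A, 8 ∉ A
Count of candidates in A: 1

1


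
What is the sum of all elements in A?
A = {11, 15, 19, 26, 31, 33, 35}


Set A = {11, 15, 19, 26, 31, 33, 35}
Sum = 11 + 15 + 19 + 26 + 31 + 33 + 35 = 170

170


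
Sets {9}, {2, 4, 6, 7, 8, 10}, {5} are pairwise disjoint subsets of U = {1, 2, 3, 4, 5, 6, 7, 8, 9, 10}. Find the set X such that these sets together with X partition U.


U = {1, 2, 3, 4, 5, 6, 7, 8, 9, 10}
Shown blocks: {9}, {2, 4, 6, 7, 8, 10}, {5}
A partition's blocks are pairwise disjoint and cover U, so the missing block = U \ (union of shown blocks).
Union of shown blocks: {2, 4, 5, 6, 7, 8, 9, 10}
Missing block = U \ (union) = {1, 3}

{1, 3}


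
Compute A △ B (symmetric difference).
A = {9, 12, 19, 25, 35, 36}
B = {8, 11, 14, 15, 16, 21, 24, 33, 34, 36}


Set A = {9, 12, 19, 25, 35, 36}
Set B = {8, 11, 14, 15, 16, 21, 24, 33, 34, 36}
A △ B = (A \ B) ∪ (B \ A)
Elements in A but not B: {9, 12, 19, 25, 35}
Elements in B but not A: {8, 11, 14, 15, 16, 21, 24, 33, 34}
A △ B = {8, 9, 11, 12, 14, 15, 16, 19, 21, 24, 25, 33, 34, 35}

{8, 9, 11, 12, 14, 15, 16, 19, 21, 24, 25, 33, 34, 35}


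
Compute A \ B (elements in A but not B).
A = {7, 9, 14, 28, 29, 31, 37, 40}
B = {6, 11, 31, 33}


Set A = {7, 9, 14, 28, 29, 31, 37, 40}
Set B = {6, 11, 31, 33}
A \ B includes elements in A that are not in B.
Check each element of A:
7 (not in B, keep), 9 (not in B, keep), 14 (not in B, keep), 28 (not in B, keep), 29 (not in B, keep), 31 (in B, remove), 37 (not in B, keep), 40 (not in B, keep)
A \ B = {7, 9, 14, 28, 29, 37, 40}

{7, 9, 14, 28, 29, 37, 40}


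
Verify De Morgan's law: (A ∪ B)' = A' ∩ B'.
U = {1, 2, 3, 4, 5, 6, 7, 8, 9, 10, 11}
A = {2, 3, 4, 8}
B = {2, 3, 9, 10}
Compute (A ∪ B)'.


U = {1, 2, 3, 4, 5, 6, 7, 8, 9, 10, 11}
A = {2, 3, 4, 8}, B = {2, 3, 9, 10}
A ∪ B = {2, 3, 4, 8, 9, 10}
(A ∪ B)' = U \ (A ∪ B) = {1, 5, 6, 7, 11}
Verification via A' ∩ B': A' = {1, 5, 6, 7, 9, 10, 11}, B' = {1, 4, 5, 6, 7, 8, 11}
A' ∩ B' = {1, 5, 6, 7, 11} ✓

{1, 5, 6, 7, 11}


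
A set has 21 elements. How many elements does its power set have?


The set has 21 elements.
The power set contains all possible subsets.
|P(A)| = 2^|A| = 2^21 = 2097152

2097152


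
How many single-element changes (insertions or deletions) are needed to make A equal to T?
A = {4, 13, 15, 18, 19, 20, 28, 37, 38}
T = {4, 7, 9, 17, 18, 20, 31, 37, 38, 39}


Set A = {4, 13, 15, 18, 19, 20, 28, 37, 38}
Set T = {4, 7, 9, 17, 18, 20, 31, 37, 38, 39}
Elements to remove from A (in A, not in T): {13, 15, 19, 28} → 4 removals
Elements to add to A (in T, not in A): {7, 9, 17, 31, 39} → 5 additions
Total edits = 4 + 5 = 9

9


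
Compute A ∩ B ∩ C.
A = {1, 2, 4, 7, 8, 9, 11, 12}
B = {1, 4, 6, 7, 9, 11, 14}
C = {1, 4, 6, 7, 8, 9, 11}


Set A = {1, 2, 4, 7, 8, 9, 11, 12}
Set B = {1, 4, 6, 7, 9, 11, 14}
Set C = {1, 4, 6, 7, 8, 9, 11}
First, A ∩ B = {1, 4, 7, 9, 11}
Then, (A ∩ B) ∩ C = {1, 4, 7, 9, 11}

{1, 4, 7, 9, 11}


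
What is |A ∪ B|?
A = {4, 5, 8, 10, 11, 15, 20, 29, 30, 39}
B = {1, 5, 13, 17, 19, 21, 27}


Set A = {4, 5, 8, 10, 11, 15, 20, 29, 30, 39}, |A| = 10
Set B = {1, 5, 13, 17, 19, 21, 27}, |B| = 7
A ∩ B = {5}, |A ∩ B| = 1
|A ∪ B| = |A| + |B| - |A ∩ B| = 10 + 7 - 1 = 16

16


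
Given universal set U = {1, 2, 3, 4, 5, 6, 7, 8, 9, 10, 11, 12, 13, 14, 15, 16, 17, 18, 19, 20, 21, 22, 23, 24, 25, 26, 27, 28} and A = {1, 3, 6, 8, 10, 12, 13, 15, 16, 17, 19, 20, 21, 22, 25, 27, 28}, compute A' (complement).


Universal set U = {1, 2, 3, 4, 5, 6, 7, 8, 9, 10, 11, 12, 13, 14, 15, 16, 17, 18, 19, 20, 21, 22, 23, 24, 25, 26, 27, 28}
Set A = {1, 3, 6, 8, 10, 12, 13, 15, 16, 17, 19, 20, 21, 22, 25, 27, 28}
A' = U \ A = elements in U but not in A
Checking each element of U:
1 (in A, exclude), 2 (not in A, include), 3 (in A, exclude), 4 (not in A, include), 5 (not in A, include), 6 (in A, exclude), 7 (not in A, include), 8 (in A, exclude), 9 (not in A, include), 10 (in A, exclude), 11 (not in A, include), 12 (in A, exclude), 13 (in A, exclude), 14 (not in A, include), 15 (in A, exclude), 16 (in A, exclude), 17 (in A, exclude), 18 (not in A, include), 19 (in A, exclude), 20 (in A, exclude), 21 (in A, exclude), 22 (in A, exclude), 23 (not in A, include), 24 (not in A, include), 25 (in A, exclude), 26 (not in A, include), 27 (in A, exclude), 28 (in A, exclude)
A' = {2, 4, 5, 7, 9, 11, 14, 18, 23, 24, 26}

{2, 4, 5, 7, 9, 11, 14, 18, 23, 24, 26}


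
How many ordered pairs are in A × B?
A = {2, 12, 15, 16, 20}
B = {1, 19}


Set A = {2, 12, 15, 16, 20} has 5 elements.
Set B = {1, 19} has 2 elements.
|A × B| = |A| × |B| = 5 × 2 = 10

10


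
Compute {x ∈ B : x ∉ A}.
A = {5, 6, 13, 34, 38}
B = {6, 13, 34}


Set A = {5, 6, 13, 34, 38}
Set B = {6, 13, 34}
Check each element of B against A:
6 ∈ A, 13 ∈ A, 34 ∈ A
Elements of B not in A: {}

{}


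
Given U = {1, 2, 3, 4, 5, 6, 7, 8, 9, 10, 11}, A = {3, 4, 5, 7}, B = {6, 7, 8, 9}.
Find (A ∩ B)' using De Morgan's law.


U = {1, 2, 3, 4, 5, 6, 7, 8, 9, 10, 11}
A = {3, 4, 5, 7}, B = {6, 7, 8, 9}
A ∩ B = {7}
(A ∩ B)' = U \ (A ∩ B) = {1, 2, 3, 4, 5, 6, 8, 9, 10, 11}
Verification via A' ∪ B': A' = {1, 2, 6, 8, 9, 10, 11}, B' = {1, 2, 3, 4, 5, 10, 11}
A' ∪ B' = {1, 2, 3, 4, 5, 6, 8, 9, 10, 11} ✓

{1, 2, 3, 4, 5, 6, 8, 9, 10, 11}


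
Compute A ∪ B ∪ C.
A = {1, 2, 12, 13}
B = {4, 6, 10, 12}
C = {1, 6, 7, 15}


Set A = {1, 2, 12, 13}
Set B = {4, 6, 10, 12}
Set C = {1, 6, 7, 15}
First, A ∪ B = {1, 2, 4, 6, 10, 12, 13}
Then, (A ∪ B) ∪ C = {1, 2, 4, 6, 7, 10, 12, 13, 15}

{1, 2, 4, 6, 7, 10, 12, 13, 15}


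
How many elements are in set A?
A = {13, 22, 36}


Set A = {13, 22, 36}
Listing elements: 13, 22, 36
Counting: 3 elements
|A| = 3

3


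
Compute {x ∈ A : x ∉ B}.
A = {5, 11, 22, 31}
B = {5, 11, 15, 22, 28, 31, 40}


Set A = {5, 11, 22, 31}
Set B = {5, 11, 15, 22, 28, 31, 40}
Check each element of A against B:
5 ∈ B, 11 ∈ B, 22 ∈ B, 31 ∈ B
Elements of A not in B: {}

{}


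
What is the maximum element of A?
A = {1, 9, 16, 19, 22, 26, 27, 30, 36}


Set A = {1, 9, 16, 19, 22, 26, 27, 30, 36}
Elements in ascending order: 1, 9, 16, 19, 22, 26, 27, 30, 36
The largest element is 36.

36


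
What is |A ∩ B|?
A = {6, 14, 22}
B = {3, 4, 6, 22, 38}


Set A = {6, 14, 22}
Set B = {3, 4, 6, 22, 38}
A ∩ B = {6, 22}
|A ∩ B| = 2

2


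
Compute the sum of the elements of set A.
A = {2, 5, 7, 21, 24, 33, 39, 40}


Set A = {2, 5, 7, 21, 24, 33, 39, 40}
Sum = 2 + 5 + 7 + 21 + 24 + 33 + 39 + 40 = 171

171


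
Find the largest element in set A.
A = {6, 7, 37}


Set A = {6, 7, 37}
Elements in ascending order: 6, 7, 37
The largest element is 37.

37


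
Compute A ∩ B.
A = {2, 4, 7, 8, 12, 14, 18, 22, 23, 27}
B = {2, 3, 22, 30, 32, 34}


Set A = {2, 4, 7, 8, 12, 14, 18, 22, 23, 27}
Set B = {2, 3, 22, 30, 32, 34}
A ∩ B includes only elements in both sets.
Check each element of A against B:
2 ✓, 4 ✗, 7 ✗, 8 ✗, 12 ✗, 14 ✗, 18 ✗, 22 ✓, 23 ✗, 27 ✗
A ∩ B = {2, 22}

{2, 22}


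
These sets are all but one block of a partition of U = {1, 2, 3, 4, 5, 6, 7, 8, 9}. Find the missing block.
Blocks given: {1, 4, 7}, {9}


U = {1, 2, 3, 4, 5, 6, 7, 8, 9}
Shown blocks: {1, 4, 7}, {9}
A partition's blocks are pairwise disjoint and cover U, so the missing block = U \ (union of shown blocks).
Union of shown blocks: {1, 4, 7, 9}
Missing block = U \ (union) = {2, 3, 5, 6, 8}

{2, 3, 5, 6, 8}


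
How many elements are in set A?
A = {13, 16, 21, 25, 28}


Set A = {13, 16, 21, 25, 28}
Listing elements: 13, 16, 21, 25, 28
Counting: 5 elements
|A| = 5

5


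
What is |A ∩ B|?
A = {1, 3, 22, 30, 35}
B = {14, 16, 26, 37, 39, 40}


Set A = {1, 3, 22, 30, 35}
Set B = {14, 16, 26, 37, 39, 40}
A ∩ B = {}
|A ∩ B| = 0

0


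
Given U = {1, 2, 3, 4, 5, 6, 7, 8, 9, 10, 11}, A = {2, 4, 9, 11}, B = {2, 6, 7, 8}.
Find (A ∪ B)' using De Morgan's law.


U = {1, 2, 3, 4, 5, 6, 7, 8, 9, 10, 11}
A = {2, 4, 9, 11}, B = {2, 6, 7, 8}
A ∪ B = {2, 4, 6, 7, 8, 9, 11}
(A ∪ B)' = U \ (A ∪ B) = {1, 3, 5, 10}
Verification via A' ∩ B': A' = {1, 3, 5, 6, 7, 8, 10}, B' = {1, 3, 4, 5, 9, 10, 11}
A' ∩ B' = {1, 3, 5, 10} ✓

{1, 3, 5, 10}


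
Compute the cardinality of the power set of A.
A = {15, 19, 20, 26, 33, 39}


Set A = {15, 19, 20, 26, 33, 39}
|A| = 6
The power set P(A) contains all subsets of A.
|P(A)| = 2^|A| = 2^6 = 64

64


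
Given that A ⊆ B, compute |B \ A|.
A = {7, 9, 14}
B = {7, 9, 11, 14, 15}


Set A = {7, 9, 14}, |A| = 3
Set B = {7, 9, 11, 14, 15}, |B| = 5
Since A ⊆ B: B \ A = {11, 15}
|B| - |A| = 5 - 3 = 2

2


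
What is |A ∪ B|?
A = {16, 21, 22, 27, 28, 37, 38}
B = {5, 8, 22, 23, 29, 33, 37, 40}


Set A = {16, 21, 22, 27, 28, 37, 38}, |A| = 7
Set B = {5, 8, 22, 23, 29, 33, 37, 40}, |B| = 8
A ∩ B = {22, 37}, |A ∩ B| = 2
|A ∪ B| = |A| + |B| - |A ∩ B| = 7 + 8 - 2 = 13

13


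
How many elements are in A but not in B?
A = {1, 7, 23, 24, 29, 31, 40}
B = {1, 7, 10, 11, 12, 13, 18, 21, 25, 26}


Set A = {1, 7, 23, 24, 29, 31, 40}
Set B = {1, 7, 10, 11, 12, 13, 18, 21, 25, 26}
A \ B = {23, 24, 29, 31, 40}
|A \ B| = 5

5


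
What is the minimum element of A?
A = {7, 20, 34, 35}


Set A = {7, 20, 34, 35}
Elements in ascending order: 7, 20, 34, 35
The smallest element is 7.

7


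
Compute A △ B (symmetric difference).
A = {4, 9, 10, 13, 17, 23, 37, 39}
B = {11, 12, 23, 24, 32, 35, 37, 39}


Set A = {4, 9, 10, 13, 17, 23, 37, 39}
Set B = {11, 12, 23, 24, 32, 35, 37, 39}
A △ B = (A \ B) ∪ (B \ A)
Elements in A but not B: {4, 9, 10, 13, 17}
Elements in B but not A: {11, 12, 24, 32, 35}
A △ B = {4, 9, 10, 11, 12, 13, 17, 24, 32, 35}

{4, 9, 10, 11, 12, 13, 17, 24, 32, 35}


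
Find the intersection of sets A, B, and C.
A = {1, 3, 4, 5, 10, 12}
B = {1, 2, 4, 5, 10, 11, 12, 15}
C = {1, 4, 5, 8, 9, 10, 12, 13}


Set A = {1, 3, 4, 5, 10, 12}
Set B = {1, 2, 4, 5, 10, 11, 12, 15}
Set C = {1, 4, 5, 8, 9, 10, 12, 13}
First, A ∩ B = {1, 4, 5, 10, 12}
Then, (A ∩ B) ∩ C = {1, 4, 5, 10, 12}

{1, 4, 5, 10, 12}


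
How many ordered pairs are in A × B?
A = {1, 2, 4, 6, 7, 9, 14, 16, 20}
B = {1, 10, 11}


Set A = {1, 2, 4, 6, 7, 9, 14, 16, 20} has 9 elements.
Set B = {1, 10, 11} has 3 elements.
|A × B| = |A| × |B| = 9 × 3 = 27

27


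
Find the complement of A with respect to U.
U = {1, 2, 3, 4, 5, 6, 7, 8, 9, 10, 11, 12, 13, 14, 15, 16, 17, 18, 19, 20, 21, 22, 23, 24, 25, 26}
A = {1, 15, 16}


Universal set U = {1, 2, 3, 4, 5, 6, 7, 8, 9, 10, 11, 12, 13, 14, 15, 16, 17, 18, 19, 20, 21, 22, 23, 24, 25, 26}
Set A = {1, 15, 16}
A' = U \ A = elements in U but not in A
Checking each element of U:
1 (in A, exclude), 2 (not in A, include), 3 (not in A, include), 4 (not in A, include), 5 (not in A, include), 6 (not in A, include), 7 (not in A, include), 8 (not in A, include), 9 (not in A, include), 10 (not in A, include), 11 (not in A, include), 12 (not in A, include), 13 (not in A, include), 14 (not in A, include), 15 (in A, exclude), 16 (in A, exclude), 17 (not in A, include), 18 (not in A, include), 19 (not in A, include), 20 (not in A, include), 21 (not in A, include), 22 (not in A, include), 23 (not in A, include), 24 (not in A, include), 25 (not in A, include), 26 (not in A, include)
A' = {2, 3, 4, 5, 6, 7, 8, 9, 10, 11, 12, 13, 14, 17, 18, 19, 20, 21, 22, 23, 24, 25, 26}

{2, 3, 4, 5, 6, 7, 8, 9, 10, 11, 12, 13, 14, 17, 18, 19, 20, 21, 22, 23, 24, 25, 26}


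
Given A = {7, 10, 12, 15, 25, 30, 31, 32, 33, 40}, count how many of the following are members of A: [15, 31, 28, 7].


Set A = {7, 10, 12, 15, 25, 30, 31, 32, 33, 40}
Candidates: [15, 31, 28, 7]
Check each candidate:
15 ∈ A, 31 ∈ A, 28 ∉ A, 7 ∈ A
Count of candidates in A: 3

3


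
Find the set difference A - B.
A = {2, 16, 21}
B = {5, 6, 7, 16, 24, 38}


Set A = {2, 16, 21}
Set B = {5, 6, 7, 16, 24, 38}
A \ B includes elements in A that are not in B.
Check each element of A:
2 (not in B, keep), 16 (in B, remove), 21 (not in B, keep)
A \ B = {2, 21}

{2, 21}


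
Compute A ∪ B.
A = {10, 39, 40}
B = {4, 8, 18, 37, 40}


Set A = {10, 39, 40}
Set B = {4, 8, 18, 37, 40}
A ∪ B includes all elements in either set.
Elements from A: {10, 39, 40}
Elements from B not already included: {4, 8, 18, 37}
A ∪ B = {4, 8, 10, 18, 37, 39, 40}

{4, 8, 10, 18, 37, 39, 40}


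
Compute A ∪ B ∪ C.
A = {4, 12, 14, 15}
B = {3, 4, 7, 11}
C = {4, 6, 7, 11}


Set A = {4, 12, 14, 15}
Set B = {3, 4, 7, 11}
Set C = {4, 6, 7, 11}
First, A ∪ B = {3, 4, 7, 11, 12, 14, 15}
Then, (A ∪ B) ∪ C = {3, 4, 6, 7, 11, 12, 14, 15}

{3, 4, 6, 7, 11, 12, 14, 15}


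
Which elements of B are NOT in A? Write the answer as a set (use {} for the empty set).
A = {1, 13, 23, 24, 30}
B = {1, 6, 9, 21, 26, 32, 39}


Set A = {1, 13, 23, 24, 30}
Set B = {1, 6, 9, 21, 26, 32, 39}
Check each element of B against A:
1 ∈ A, 6 ∉ A (include), 9 ∉ A (include), 21 ∉ A (include), 26 ∉ A (include), 32 ∉ A (include), 39 ∉ A (include)
Elements of B not in A: {6, 9, 21, 26, 32, 39}

{6, 9, 21, 26, 32, 39}


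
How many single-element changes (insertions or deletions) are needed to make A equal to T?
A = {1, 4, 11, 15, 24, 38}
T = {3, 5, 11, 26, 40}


Set A = {1, 4, 11, 15, 24, 38}
Set T = {3, 5, 11, 26, 40}
Elements to remove from A (in A, not in T): {1, 4, 15, 24, 38} → 5 removals
Elements to add to A (in T, not in A): {3, 5, 26, 40} → 4 additions
Total edits = 5 + 4 = 9

9


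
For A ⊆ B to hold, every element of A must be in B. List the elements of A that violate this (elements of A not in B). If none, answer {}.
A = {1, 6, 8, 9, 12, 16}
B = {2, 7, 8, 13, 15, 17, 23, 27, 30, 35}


Set A = {1, 6, 8, 9, 12, 16}
Set B = {2, 7, 8, 13, 15, 17, 23, 27, 30, 35}
Check each element of A against B:
1 ∉ B (include), 6 ∉ B (include), 8 ∈ B, 9 ∉ B (include), 12 ∉ B (include), 16 ∉ B (include)
Elements of A not in B: {1, 6, 9, 12, 16}

{1, 6, 9, 12, 16}


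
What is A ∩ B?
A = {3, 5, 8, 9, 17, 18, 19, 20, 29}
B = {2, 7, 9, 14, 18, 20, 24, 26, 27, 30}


Set A = {3, 5, 8, 9, 17, 18, 19, 20, 29}
Set B = {2, 7, 9, 14, 18, 20, 24, 26, 27, 30}
A ∩ B includes only elements in both sets.
Check each element of A against B:
3 ✗, 5 ✗, 8 ✗, 9 ✓, 17 ✗, 18 ✓, 19 ✗, 20 ✓, 29 ✗
A ∩ B = {9, 18, 20}

{9, 18, 20}


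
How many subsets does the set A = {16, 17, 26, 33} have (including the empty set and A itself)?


Set A = {16, 17, 26, 33}
|A| = 4
The power set P(A) contains all subsets of A.
|P(A)| = 2^|A| = 2^4 = 16

16


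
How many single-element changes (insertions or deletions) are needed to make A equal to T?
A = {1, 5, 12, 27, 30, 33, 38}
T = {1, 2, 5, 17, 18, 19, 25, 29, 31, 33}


Set A = {1, 5, 12, 27, 30, 33, 38}
Set T = {1, 2, 5, 17, 18, 19, 25, 29, 31, 33}
Elements to remove from A (in A, not in T): {12, 27, 30, 38} → 4 removals
Elements to add to A (in T, not in A): {2, 17, 18, 19, 25, 29, 31} → 7 additions
Total edits = 4 + 7 = 11

11


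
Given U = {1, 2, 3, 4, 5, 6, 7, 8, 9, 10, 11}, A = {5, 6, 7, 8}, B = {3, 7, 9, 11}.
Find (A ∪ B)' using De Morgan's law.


U = {1, 2, 3, 4, 5, 6, 7, 8, 9, 10, 11}
A = {5, 6, 7, 8}, B = {3, 7, 9, 11}
A ∪ B = {3, 5, 6, 7, 8, 9, 11}
(A ∪ B)' = U \ (A ∪ B) = {1, 2, 4, 10}
Verification via A' ∩ B': A' = {1, 2, 3, 4, 9, 10, 11}, B' = {1, 2, 4, 5, 6, 8, 10}
A' ∩ B' = {1, 2, 4, 10} ✓

{1, 2, 4, 10}


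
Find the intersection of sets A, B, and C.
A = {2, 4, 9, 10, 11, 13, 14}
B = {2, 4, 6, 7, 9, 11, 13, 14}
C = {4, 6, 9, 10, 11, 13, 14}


Set A = {2, 4, 9, 10, 11, 13, 14}
Set B = {2, 4, 6, 7, 9, 11, 13, 14}
Set C = {4, 6, 9, 10, 11, 13, 14}
First, A ∩ B = {2, 4, 9, 11, 13, 14}
Then, (A ∩ B) ∩ C = {4, 9, 11, 13, 14}

{4, 9, 11, 13, 14}


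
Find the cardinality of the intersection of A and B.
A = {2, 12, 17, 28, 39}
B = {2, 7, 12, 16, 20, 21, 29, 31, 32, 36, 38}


Set A = {2, 12, 17, 28, 39}
Set B = {2, 7, 12, 16, 20, 21, 29, 31, 32, 36, 38}
A ∩ B = {2, 12}
|A ∩ B| = 2

2


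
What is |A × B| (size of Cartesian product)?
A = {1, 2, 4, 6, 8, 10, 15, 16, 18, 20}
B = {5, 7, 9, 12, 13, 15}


Set A = {1, 2, 4, 6, 8, 10, 15, 16, 18, 20} has 10 elements.
Set B = {5, 7, 9, 12, 13, 15} has 6 elements.
|A × B| = |A| × |B| = 10 × 6 = 60

60


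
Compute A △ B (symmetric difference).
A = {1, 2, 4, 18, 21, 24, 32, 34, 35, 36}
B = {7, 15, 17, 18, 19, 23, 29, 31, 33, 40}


Set A = {1, 2, 4, 18, 21, 24, 32, 34, 35, 36}
Set B = {7, 15, 17, 18, 19, 23, 29, 31, 33, 40}
A △ B = (A \ B) ∪ (B \ A)
Elements in A but not B: {1, 2, 4, 21, 24, 32, 34, 35, 36}
Elements in B but not A: {7, 15, 17, 19, 23, 29, 31, 33, 40}
A △ B = {1, 2, 4, 7, 15, 17, 19, 21, 23, 24, 29, 31, 32, 33, 34, 35, 36, 40}

{1, 2, 4, 7, 15, 17, 19, 21, 23, 24, 29, 31, 32, 33, 34, 35, 36, 40}


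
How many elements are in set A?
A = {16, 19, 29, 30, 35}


Set A = {16, 19, 29, 30, 35}
Listing elements: 16, 19, 29, 30, 35
Counting: 5 elements
|A| = 5

5


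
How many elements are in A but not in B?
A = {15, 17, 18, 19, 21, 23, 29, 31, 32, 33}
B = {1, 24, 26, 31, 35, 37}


Set A = {15, 17, 18, 19, 21, 23, 29, 31, 32, 33}
Set B = {1, 24, 26, 31, 35, 37}
A \ B = {15, 17, 18, 19, 21, 23, 29, 32, 33}
|A \ B| = 9

9


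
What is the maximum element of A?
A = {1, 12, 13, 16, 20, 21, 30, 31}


Set A = {1, 12, 13, 16, 20, 21, 30, 31}
Elements in ascending order: 1, 12, 13, 16, 20, 21, 30, 31
The largest element is 31.

31


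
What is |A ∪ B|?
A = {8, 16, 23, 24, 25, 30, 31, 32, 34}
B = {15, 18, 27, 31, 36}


Set A = {8, 16, 23, 24, 25, 30, 31, 32, 34}, |A| = 9
Set B = {15, 18, 27, 31, 36}, |B| = 5
A ∩ B = {31}, |A ∩ B| = 1
|A ∪ B| = |A| + |B| - |A ∩ B| = 9 + 5 - 1 = 13

13


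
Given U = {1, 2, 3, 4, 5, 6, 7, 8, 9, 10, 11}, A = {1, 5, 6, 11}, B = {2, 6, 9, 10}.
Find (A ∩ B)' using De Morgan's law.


U = {1, 2, 3, 4, 5, 6, 7, 8, 9, 10, 11}
A = {1, 5, 6, 11}, B = {2, 6, 9, 10}
A ∩ B = {6}
(A ∩ B)' = U \ (A ∩ B) = {1, 2, 3, 4, 5, 7, 8, 9, 10, 11}
Verification via A' ∪ B': A' = {2, 3, 4, 7, 8, 9, 10}, B' = {1, 3, 4, 5, 7, 8, 11}
A' ∪ B' = {1, 2, 3, 4, 5, 7, 8, 9, 10, 11} ✓

{1, 2, 3, 4, 5, 7, 8, 9, 10, 11}


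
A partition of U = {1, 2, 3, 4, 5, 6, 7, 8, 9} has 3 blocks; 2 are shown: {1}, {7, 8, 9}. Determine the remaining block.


U = {1, 2, 3, 4, 5, 6, 7, 8, 9}
Shown blocks: {1}, {7, 8, 9}
A partition's blocks are pairwise disjoint and cover U, so the missing block = U \ (union of shown blocks).
Union of shown blocks: {1, 7, 8, 9}
Missing block = U \ (union) = {2, 3, 4, 5, 6}

{2, 3, 4, 5, 6}


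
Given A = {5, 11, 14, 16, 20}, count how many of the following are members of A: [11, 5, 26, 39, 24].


Set A = {5, 11, 14, 16, 20}
Candidates: [11, 5, 26, 39, 24]
Check each candidate:
11 ∈ A, 5 ∈ A, 26 ∉ A, 39 ∉ A, 24 ∉ A
Count of candidates in A: 2

2


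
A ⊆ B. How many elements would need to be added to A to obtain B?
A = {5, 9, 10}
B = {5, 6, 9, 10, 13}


Set A = {5, 9, 10}, |A| = 3
Set B = {5, 6, 9, 10, 13}, |B| = 5
Since A ⊆ B: B \ A = {6, 13}
|B| - |A| = 5 - 3 = 2

2


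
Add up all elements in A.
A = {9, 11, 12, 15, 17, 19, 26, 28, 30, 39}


Set A = {9, 11, 12, 15, 17, 19, 26, 28, 30, 39}
Sum = 9 + 11 + 12 + 15 + 17 + 19 + 26 + 28 + 30 + 39 = 206

206


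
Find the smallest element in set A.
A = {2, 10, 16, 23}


Set A = {2, 10, 16, 23}
Elements in ascending order: 2, 10, 16, 23
The smallest element is 2.

2


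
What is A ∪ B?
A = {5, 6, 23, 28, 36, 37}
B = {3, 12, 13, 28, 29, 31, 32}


Set A = {5, 6, 23, 28, 36, 37}
Set B = {3, 12, 13, 28, 29, 31, 32}
A ∪ B includes all elements in either set.
Elements from A: {5, 6, 23, 28, 36, 37}
Elements from B not already included: {3, 12, 13, 29, 31, 32}
A ∪ B = {3, 5, 6, 12, 13, 23, 28, 29, 31, 32, 36, 37}

{3, 5, 6, 12, 13, 23, 28, 29, 31, 32, 36, 37}


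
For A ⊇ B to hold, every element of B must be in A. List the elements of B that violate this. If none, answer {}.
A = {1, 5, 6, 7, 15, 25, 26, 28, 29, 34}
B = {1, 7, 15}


Set A = {1, 5, 6, 7, 15, 25, 26, 28, 29, 34}
Set B = {1, 7, 15}
Check each element of B against A:
1 ∈ A, 7 ∈ A, 15 ∈ A
Elements of B not in A: {}

{}


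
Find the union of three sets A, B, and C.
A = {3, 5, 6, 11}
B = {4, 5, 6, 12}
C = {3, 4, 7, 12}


Set A = {3, 5, 6, 11}
Set B = {4, 5, 6, 12}
Set C = {3, 4, 7, 12}
First, A ∪ B = {3, 4, 5, 6, 11, 12}
Then, (A ∪ B) ∪ C = {3, 4, 5, 6, 7, 11, 12}

{3, 4, 5, 6, 7, 11, 12}


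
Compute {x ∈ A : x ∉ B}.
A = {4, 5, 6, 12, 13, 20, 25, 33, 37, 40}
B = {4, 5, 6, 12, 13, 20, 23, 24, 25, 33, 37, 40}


Set A = {4, 5, 6, 12, 13, 20, 25, 33, 37, 40}
Set B = {4, 5, 6, 12, 13, 20, 23, 24, 25, 33, 37, 40}
Check each element of A against B:
4 ∈ B, 5 ∈ B, 6 ∈ B, 12 ∈ B, 13 ∈ B, 20 ∈ B, 25 ∈ B, 33 ∈ B, 37 ∈ B, 40 ∈ B
Elements of A not in B: {}

{}


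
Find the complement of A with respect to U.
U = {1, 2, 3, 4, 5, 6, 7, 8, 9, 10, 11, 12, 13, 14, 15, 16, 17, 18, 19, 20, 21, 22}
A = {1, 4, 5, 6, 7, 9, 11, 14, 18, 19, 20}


Universal set U = {1, 2, 3, 4, 5, 6, 7, 8, 9, 10, 11, 12, 13, 14, 15, 16, 17, 18, 19, 20, 21, 22}
Set A = {1, 4, 5, 6, 7, 9, 11, 14, 18, 19, 20}
A' = U \ A = elements in U but not in A
Checking each element of U:
1 (in A, exclude), 2 (not in A, include), 3 (not in A, include), 4 (in A, exclude), 5 (in A, exclude), 6 (in A, exclude), 7 (in A, exclude), 8 (not in A, include), 9 (in A, exclude), 10 (not in A, include), 11 (in A, exclude), 12 (not in A, include), 13 (not in A, include), 14 (in A, exclude), 15 (not in A, include), 16 (not in A, include), 17 (not in A, include), 18 (in A, exclude), 19 (in A, exclude), 20 (in A, exclude), 21 (not in A, include), 22 (not in A, include)
A' = {2, 3, 8, 10, 12, 13, 15, 16, 17, 21, 22}

{2, 3, 8, 10, 12, 13, 15, 16, 17, 21, 22}


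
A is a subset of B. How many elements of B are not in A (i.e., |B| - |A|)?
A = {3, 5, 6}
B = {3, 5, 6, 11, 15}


Set A = {3, 5, 6}, |A| = 3
Set B = {3, 5, 6, 11, 15}, |B| = 5
Since A ⊆ B: B \ A = {11, 15}
|B| - |A| = 5 - 3 = 2

2


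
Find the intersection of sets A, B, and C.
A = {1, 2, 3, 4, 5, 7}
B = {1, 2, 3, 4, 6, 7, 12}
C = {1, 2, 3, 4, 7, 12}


Set A = {1, 2, 3, 4, 5, 7}
Set B = {1, 2, 3, 4, 6, 7, 12}
Set C = {1, 2, 3, 4, 7, 12}
First, A ∩ B = {1, 2, 3, 4, 7}
Then, (A ∩ B) ∩ C = {1, 2, 3, 4, 7}

{1, 2, 3, 4, 7}


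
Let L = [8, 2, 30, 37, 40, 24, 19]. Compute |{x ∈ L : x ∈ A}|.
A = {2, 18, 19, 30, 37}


Set A = {2, 18, 19, 30, 37}
Candidates: [8, 2, 30, 37, 40, 24, 19]
Check each candidate:
8 ∉ A, 2 ∈ A, 30 ∈ A, 37 ∈ A, 40 ∉ A, 24 ∉ A, 19 ∈ A
Count of candidates in A: 4

4


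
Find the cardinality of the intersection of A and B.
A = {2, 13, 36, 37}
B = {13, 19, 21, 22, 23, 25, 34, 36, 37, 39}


Set A = {2, 13, 36, 37}
Set B = {13, 19, 21, 22, 23, 25, 34, 36, 37, 39}
A ∩ B = {13, 36, 37}
|A ∩ B| = 3

3


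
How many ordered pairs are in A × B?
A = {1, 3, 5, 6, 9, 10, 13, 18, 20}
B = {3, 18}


Set A = {1, 3, 5, 6, 9, 10, 13, 18, 20} has 9 elements.
Set B = {3, 18} has 2 elements.
|A × B| = |A| × |B| = 9 × 2 = 18

18


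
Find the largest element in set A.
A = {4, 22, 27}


Set A = {4, 22, 27}
Elements in ascending order: 4, 22, 27
The largest element is 27.

27


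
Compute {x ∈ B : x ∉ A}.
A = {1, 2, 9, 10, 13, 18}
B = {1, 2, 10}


Set A = {1, 2, 9, 10, 13, 18}
Set B = {1, 2, 10}
Check each element of B against A:
1 ∈ A, 2 ∈ A, 10 ∈ A
Elements of B not in A: {}

{}


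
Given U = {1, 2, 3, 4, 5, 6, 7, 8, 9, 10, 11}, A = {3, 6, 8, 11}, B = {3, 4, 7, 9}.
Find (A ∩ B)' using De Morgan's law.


U = {1, 2, 3, 4, 5, 6, 7, 8, 9, 10, 11}
A = {3, 6, 8, 11}, B = {3, 4, 7, 9}
A ∩ B = {3}
(A ∩ B)' = U \ (A ∩ B) = {1, 2, 4, 5, 6, 7, 8, 9, 10, 11}
Verification via A' ∪ B': A' = {1, 2, 4, 5, 7, 9, 10}, B' = {1, 2, 5, 6, 8, 10, 11}
A' ∪ B' = {1, 2, 4, 5, 6, 7, 8, 9, 10, 11} ✓

{1, 2, 4, 5, 6, 7, 8, 9, 10, 11}


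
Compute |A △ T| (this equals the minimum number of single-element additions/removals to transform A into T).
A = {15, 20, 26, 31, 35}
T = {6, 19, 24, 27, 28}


Set A = {15, 20, 26, 31, 35}
Set T = {6, 19, 24, 27, 28}
Elements to remove from A (in A, not in T): {15, 20, 26, 31, 35} → 5 removals
Elements to add to A (in T, not in A): {6, 19, 24, 27, 28} → 5 additions
Total edits = 5 + 5 = 10

10


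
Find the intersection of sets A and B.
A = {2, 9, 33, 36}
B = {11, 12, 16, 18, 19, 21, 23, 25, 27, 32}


Set A = {2, 9, 33, 36}
Set B = {11, 12, 16, 18, 19, 21, 23, 25, 27, 32}
A ∩ B includes only elements in both sets.
Check each element of A against B:
2 ✗, 9 ✗, 33 ✗, 36 ✗
A ∩ B = {}

{}


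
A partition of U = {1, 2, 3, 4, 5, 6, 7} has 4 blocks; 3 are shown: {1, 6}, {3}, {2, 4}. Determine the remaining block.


U = {1, 2, 3, 4, 5, 6, 7}
Shown blocks: {1, 6}, {3}, {2, 4}
A partition's blocks are pairwise disjoint and cover U, so the missing block = U \ (union of shown blocks).
Union of shown blocks: {1, 2, 3, 4, 6}
Missing block = U \ (union) = {5, 7}

{5, 7}


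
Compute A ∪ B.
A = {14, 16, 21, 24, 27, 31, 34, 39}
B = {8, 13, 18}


Set A = {14, 16, 21, 24, 27, 31, 34, 39}
Set B = {8, 13, 18}
A ∪ B includes all elements in either set.
Elements from A: {14, 16, 21, 24, 27, 31, 34, 39}
Elements from B not already included: {8, 13, 18}
A ∪ B = {8, 13, 14, 16, 18, 21, 24, 27, 31, 34, 39}

{8, 13, 14, 16, 18, 21, 24, 27, 31, 34, 39}


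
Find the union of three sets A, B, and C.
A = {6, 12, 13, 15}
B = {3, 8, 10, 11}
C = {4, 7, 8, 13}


Set A = {6, 12, 13, 15}
Set B = {3, 8, 10, 11}
Set C = {4, 7, 8, 13}
First, A ∪ B = {3, 6, 8, 10, 11, 12, 13, 15}
Then, (A ∪ B) ∪ C = {3, 4, 6, 7, 8, 10, 11, 12, 13, 15}

{3, 4, 6, 7, 8, 10, 11, 12, 13, 15}


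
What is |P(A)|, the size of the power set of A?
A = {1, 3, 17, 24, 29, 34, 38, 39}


Set A = {1, 3, 17, 24, 29, 34, 38, 39}
|A| = 8
The power set P(A) contains all subsets of A.
|P(A)| = 2^|A| = 2^8 = 256

256


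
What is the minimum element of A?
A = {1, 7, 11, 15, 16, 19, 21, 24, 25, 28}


Set A = {1, 7, 11, 15, 16, 19, 21, 24, 25, 28}
Elements in ascending order: 1, 7, 11, 15, 16, 19, 21, 24, 25, 28
The smallest element is 1.

1


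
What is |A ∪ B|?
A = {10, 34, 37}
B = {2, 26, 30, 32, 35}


Set A = {10, 34, 37}, |A| = 3
Set B = {2, 26, 30, 32, 35}, |B| = 5
A ∩ B = {}, |A ∩ B| = 0
|A ∪ B| = |A| + |B| - |A ∩ B| = 3 + 5 - 0 = 8

8


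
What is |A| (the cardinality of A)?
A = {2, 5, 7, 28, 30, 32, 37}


Set A = {2, 5, 7, 28, 30, 32, 37}
Listing elements: 2, 5, 7, 28, 30, 32, 37
Counting: 7 elements
|A| = 7

7


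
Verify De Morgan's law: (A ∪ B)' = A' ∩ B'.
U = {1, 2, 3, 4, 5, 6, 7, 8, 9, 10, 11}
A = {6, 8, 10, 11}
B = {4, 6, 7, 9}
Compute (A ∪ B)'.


U = {1, 2, 3, 4, 5, 6, 7, 8, 9, 10, 11}
A = {6, 8, 10, 11}, B = {4, 6, 7, 9}
A ∪ B = {4, 6, 7, 8, 9, 10, 11}
(A ∪ B)' = U \ (A ∪ B) = {1, 2, 3, 5}
Verification via A' ∩ B': A' = {1, 2, 3, 4, 5, 7, 9}, B' = {1, 2, 3, 5, 8, 10, 11}
A' ∩ B' = {1, 2, 3, 5} ✓

{1, 2, 3, 5}


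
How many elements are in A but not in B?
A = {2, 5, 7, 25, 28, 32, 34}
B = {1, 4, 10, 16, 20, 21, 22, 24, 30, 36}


Set A = {2, 5, 7, 25, 28, 32, 34}
Set B = {1, 4, 10, 16, 20, 21, 22, 24, 30, 36}
A \ B = {2, 5, 7, 25, 28, 32, 34}
|A \ B| = 7

7


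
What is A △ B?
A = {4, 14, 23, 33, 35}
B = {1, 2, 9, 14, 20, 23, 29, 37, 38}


Set A = {4, 14, 23, 33, 35}
Set B = {1, 2, 9, 14, 20, 23, 29, 37, 38}
A △ B = (A \ B) ∪ (B \ A)
Elements in A but not B: {4, 33, 35}
Elements in B but not A: {1, 2, 9, 20, 29, 37, 38}
A △ B = {1, 2, 4, 9, 20, 29, 33, 35, 37, 38}

{1, 2, 4, 9, 20, 29, 33, 35, 37, 38}


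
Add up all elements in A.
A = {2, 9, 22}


Set A = {2, 9, 22}
Sum = 2 + 9 + 22 = 33

33


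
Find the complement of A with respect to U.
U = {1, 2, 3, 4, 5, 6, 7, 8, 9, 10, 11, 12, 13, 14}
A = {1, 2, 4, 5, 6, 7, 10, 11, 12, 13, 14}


Universal set U = {1, 2, 3, 4, 5, 6, 7, 8, 9, 10, 11, 12, 13, 14}
Set A = {1, 2, 4, 5, 6, 7, 10, 11, 12, 13, 14}
A' = U \ A = elements in U but not in A
Checking each element of U:
1 (in A, exclude), 2 (in A, exclude), 3 (not in A, include), 4 (in A, exclude), 5 (in A, exclude), 6 (in A, exclude), 7 (in A, exclude), 8 (not in A, include), 9 (not in A, include), 10 (in A, exclude), 11 (in A, exclude), 12 (in A, exclude), 13 (in A, exclude), 14 (in A, exclude)
A' = {3, 8, 9}

{3, 8, 9}


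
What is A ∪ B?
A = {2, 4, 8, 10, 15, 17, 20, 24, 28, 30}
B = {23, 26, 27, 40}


Set A = {2, 4, 8, 10, 15, 17, 20, 24, 28, 30}
Set B = {23, 26, 27, 40}
A ∪ B includes all elements in either set.
Elements from A: {2, 4, 8, 10, 15, 17, 20, 24, 28, 30}
Elements from B not already included: {23, 26, 27, 40}
A ∪ B = {2, 4, 8, 10, 15, 17, 20, 23, 24, 26, 27, 28, 30, 40}

{2, 4, 8, 10, 15, 17, 20, 23, 24, 26, 27, 28, 30, 40}


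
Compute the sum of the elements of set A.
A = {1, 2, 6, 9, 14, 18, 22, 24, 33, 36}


Set A = {1, 2, 6, 9, 14, 18, 22, 24, 33, 36}
Sum = 1 + 2 + 6 + 9 + 14 + 18 + 22 + 24 + 33 + 36 = 165

165


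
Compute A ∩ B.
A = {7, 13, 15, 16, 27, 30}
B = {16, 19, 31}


Set A = {7, 13, 15, 16, 27, 30}
Set B = {16, 19, 31}
A ∩ B includes only elements in both sets.
Check each element of A against B:
7 ✗, 13 ✗, 15 ✗, 16 ✓, 27 ✗, 30 ✗
A ∩ B = {16}

{16}


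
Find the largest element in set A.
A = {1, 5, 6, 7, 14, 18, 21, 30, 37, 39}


Set A = {1, 5, 6, 7, 14, 18, 21, 30, 37, 39}
Elements in ascending order: 1, 5, 6, 7, 14, 18, 21, 30, 37, 39
The largest element is 39.

39


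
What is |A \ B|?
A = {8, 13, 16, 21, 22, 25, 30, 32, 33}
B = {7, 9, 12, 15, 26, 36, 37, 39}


Set A = {8, 13, 16, 21, 22, 25, 30, 32, 33}
Set B = {7, 9, 12, 15, 26, 36, 37, 39}
A \ B = {8, 13, 16, 21, 22, 25, 30, 32, 33}
|A \ B| = 9

9


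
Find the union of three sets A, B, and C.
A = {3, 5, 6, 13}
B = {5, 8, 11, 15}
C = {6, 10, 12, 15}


Set A = {3, 5, 6, 13}
Set B = {5, 8, 11, 15}
Set C = {6, 10, 12, 15}
First, A ∪ B = {3, 5, 6, 8, 11, 13, 15}
Then, (A ∪ B) ∪ C = {3, 5, 6, 8, 10, 11, 12, 13, 15}

{3, 5, 6, 8, 10, 11, 12, 13, 15}


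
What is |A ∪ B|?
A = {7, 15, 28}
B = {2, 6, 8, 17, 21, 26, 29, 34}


Set A = {7, 15, 28}, |A| = 3
Set B = {2, 6, 8, 17, 21, 26, 29, 34}, |B| = 8
A ∩ B = {}, |A ∩ B| = 0
|A ∪ B| = |A| + |B| - |A ∩ B| = 3 + 8 - 0 = 11

11


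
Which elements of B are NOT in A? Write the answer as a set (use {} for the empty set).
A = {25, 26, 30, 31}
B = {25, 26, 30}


Set A = {25, 26, 30, 31}
Set B = {25, 26, 30}
Check each element of B against A:
25 ∈ A, 26 ∈ A, 30 ∈ A
Elements of B not in A: {}

{}


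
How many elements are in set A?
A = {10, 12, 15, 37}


Set A = {10, 12, 15, 37}
Listing elements: 10, 12, 15, 37
Counting: 4 elements
|A| = 4

4
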